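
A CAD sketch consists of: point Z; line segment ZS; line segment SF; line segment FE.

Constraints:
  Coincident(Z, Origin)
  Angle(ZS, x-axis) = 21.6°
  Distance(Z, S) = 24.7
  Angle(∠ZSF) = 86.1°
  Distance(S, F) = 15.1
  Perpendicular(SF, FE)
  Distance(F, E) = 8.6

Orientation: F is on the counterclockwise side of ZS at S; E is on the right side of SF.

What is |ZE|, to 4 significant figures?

35.85

Z is at the origin; ZS runs at 21.6° with length 24.7, so S = 24.7·(cos 21.6°, sin 21.6°) = (22.97, 9.093). ∠ZSF = 86.1°, so SF runs at 21.6° + (180° − 86.1°) = 115.5° from the x-axis; with |SF| = 15.1, F = S + 15.1·(cos 115.5°, sin 115.5°) = (16.46, 22.72). SF ⟂ FE; with |FE| = 8.6 on the right of SF, E = F + 8.6·(0.9026, 0.4305) = (24.23, 26.42). Then |ZE| = |E − Z| = 35.85.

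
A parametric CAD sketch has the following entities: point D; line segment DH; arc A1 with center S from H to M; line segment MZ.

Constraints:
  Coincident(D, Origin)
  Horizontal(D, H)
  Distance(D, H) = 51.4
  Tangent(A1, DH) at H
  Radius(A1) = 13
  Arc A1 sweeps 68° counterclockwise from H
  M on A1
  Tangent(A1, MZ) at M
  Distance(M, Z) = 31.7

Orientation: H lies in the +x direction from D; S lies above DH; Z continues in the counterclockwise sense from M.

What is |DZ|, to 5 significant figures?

84.156

On A1, H sits at bearing -90° from S; a 68° counterclockwise sweep puts M at bearing -22°, so M = S + 13.0·(cos -22°, sin -22°) = (63.453, 8.1301). A1 meets MZ tangentially, so SM is at right angles to MZ, so MZ runs along (−sin -22°, cos -22°); with |MZ| = 31.7, Z = (75.328, 37.522). Then |DZ| = |Z − D| = 84.156.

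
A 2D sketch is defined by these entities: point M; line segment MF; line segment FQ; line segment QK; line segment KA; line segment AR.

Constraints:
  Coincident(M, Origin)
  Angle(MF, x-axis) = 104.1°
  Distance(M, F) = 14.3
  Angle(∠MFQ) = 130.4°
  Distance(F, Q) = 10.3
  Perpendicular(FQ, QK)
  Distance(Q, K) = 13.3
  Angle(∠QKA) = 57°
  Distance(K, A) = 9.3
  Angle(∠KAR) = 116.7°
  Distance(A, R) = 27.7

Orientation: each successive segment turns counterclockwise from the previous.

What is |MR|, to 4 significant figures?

33.62

M is at the origin; MF runs at 104.1° with length 14.3, so F = (-3.484, 13.87). ∠MFQ = 130.4° gives FQ at 153.7° from the x-axis; with |FQ| = 10.3, Q = (-12.72, 18.43). The perpendicularity gives QK at right angles to FQ, so QK runs at -116.3°; with |QK| = 13.3, K = (-18.61, 6.510). ∠QKA = 57.0° gives KA at 6.700° from the x-axis; with |KA| = 9.3, A = (-9.374, 7.595). ∠KAR = 116.7° gives AR at 70.00° from the x-axis; with |AR| = 27.7, R = (0.1001, 33.62). Then |MR| = |R − M| = 33.62.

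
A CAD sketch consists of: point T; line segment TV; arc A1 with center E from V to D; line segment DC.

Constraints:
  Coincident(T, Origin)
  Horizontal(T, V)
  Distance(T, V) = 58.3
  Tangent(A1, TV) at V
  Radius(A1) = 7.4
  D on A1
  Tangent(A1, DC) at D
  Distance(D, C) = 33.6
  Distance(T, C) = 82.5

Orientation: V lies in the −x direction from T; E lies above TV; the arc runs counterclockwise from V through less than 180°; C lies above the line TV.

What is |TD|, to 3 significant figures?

53.8

T is at the origin; T and V share the same y with |TV| = 58.3 and V on the −x side, so V = (-58.3, 0.00). A1 meets TV tangentially, so EV is at right angles to TV, so E = V + (0, 7.4) = (-58.3, 7.40). Since ED ⟂ DC (tangency), |EC| = √(7.4² + 33.6²) = 34.4 regardless of where D sits on A1. So C lies on both circle(T, 82.5) and circle(E, 34.4); the above-TV intersection is C = (-72.9, 38.5). D is the foot of the tangent from C: D = (-52.4, 11.9).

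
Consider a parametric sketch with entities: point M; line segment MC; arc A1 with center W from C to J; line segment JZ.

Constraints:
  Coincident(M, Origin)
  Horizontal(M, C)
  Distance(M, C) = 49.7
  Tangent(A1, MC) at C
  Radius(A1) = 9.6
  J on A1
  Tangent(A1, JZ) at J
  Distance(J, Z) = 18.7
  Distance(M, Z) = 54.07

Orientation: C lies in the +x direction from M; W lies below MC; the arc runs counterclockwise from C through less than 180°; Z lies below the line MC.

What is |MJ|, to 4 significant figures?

42.11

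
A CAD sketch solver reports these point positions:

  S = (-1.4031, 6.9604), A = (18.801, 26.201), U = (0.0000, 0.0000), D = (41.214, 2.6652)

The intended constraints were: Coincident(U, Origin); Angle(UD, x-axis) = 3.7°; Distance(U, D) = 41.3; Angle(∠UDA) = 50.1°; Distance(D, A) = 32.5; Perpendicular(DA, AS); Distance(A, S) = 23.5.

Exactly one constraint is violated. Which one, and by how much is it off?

Distance(A, S) = 23.5 — off by 4.40.

U = (0.00, 0.00) ✓; UD at 3.700° ✓; |UD| = 41.30 ✓; ∠UDA = 50.10° ✓; |DA| = 32.50 ✓; ∠(DA, AS) = 90.00° ✓; |AS| = 27.90 ✗.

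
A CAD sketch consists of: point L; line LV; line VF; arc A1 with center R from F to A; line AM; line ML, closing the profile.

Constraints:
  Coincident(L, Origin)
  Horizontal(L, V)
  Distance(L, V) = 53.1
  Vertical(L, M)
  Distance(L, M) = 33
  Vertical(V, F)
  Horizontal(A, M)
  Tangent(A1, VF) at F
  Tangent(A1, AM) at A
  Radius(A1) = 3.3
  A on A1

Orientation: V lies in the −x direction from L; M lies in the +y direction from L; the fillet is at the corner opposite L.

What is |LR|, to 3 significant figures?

58.0

L and M share the same x with |LM| = 33.0 and M on the +y side, so M = (0.00, 33.0). The virtual corner opposite L is at (-53.1, 33.0). Tangency of A1 to VF means the radius RF is perpendicular to VF and A1 meets AM tangentially, so RA is at right angles to AM, with radius 3.3, so the center R sits 3.3 in from both sides at R = (-49.8, 29.7). Then |LR| = |R − L| = 58.0.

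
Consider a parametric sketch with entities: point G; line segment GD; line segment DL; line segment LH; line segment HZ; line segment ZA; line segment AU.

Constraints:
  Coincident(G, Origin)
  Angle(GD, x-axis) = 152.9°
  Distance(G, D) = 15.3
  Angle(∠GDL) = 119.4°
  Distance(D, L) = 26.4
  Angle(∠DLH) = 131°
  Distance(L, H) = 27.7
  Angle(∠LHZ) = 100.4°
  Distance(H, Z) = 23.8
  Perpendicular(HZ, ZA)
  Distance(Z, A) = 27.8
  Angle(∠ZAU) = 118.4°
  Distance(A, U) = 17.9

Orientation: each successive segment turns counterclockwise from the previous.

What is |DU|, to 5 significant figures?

12.057

HZ ⟂ ZA, so ZA runs at 72.100°; with |ZA| = 27.8, A = (-8.0580, -15.925). ∠ZAU = 118.4° gives AU at 133.70° from the x-axis; with |AU| = 17.9, U = (-20.425, -2.9840). Then |DU| = |U − D| = 12.057.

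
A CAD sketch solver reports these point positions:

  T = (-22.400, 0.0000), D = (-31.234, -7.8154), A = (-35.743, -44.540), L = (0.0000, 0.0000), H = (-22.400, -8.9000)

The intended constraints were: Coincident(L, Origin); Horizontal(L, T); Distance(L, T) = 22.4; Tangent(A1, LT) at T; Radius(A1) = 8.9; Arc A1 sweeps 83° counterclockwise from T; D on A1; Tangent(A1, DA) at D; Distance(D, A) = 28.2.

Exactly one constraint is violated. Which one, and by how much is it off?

Distance(D, A) = 28.2 — off by 8.80.

L = (0.00, 0.00) ✓; L.y = 0.00, T.y = 0.00 ✓; |LT| = 22.40 ✓; ∠(HT, TL) = 90.00° ✓; |HT| = 8.900 ✓; bearing(H→D) − bearing(H→T) = 83.00° ✓; |HD| = 8.900 ✓; ∠(HD, DA) = 90.00° ✓; |DA| = 37.00 ✗.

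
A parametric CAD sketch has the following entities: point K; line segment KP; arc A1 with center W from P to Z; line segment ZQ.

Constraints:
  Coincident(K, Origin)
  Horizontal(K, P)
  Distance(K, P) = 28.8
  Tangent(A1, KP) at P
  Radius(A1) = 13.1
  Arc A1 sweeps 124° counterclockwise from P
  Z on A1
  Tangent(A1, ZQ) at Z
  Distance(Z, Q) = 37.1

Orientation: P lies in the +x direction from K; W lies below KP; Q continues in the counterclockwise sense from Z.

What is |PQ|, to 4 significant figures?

52.13

K is at the origin; K and P share the same y with |KP| = 28.8 and P on the +x side, so P = (28.80, 0.000). A1 meets KP tangentially, so WP is at right angles to KP, so W = P + (0, -13.1) = (28.80, -13.10). On A1, P sits at bearing 90° from W; a 124° counterclockwise sweep puts Z at bearing 214°, so Z = W + 13.1·(cos 214°, sin 214°) = (17.94, -20.43). Tangency of A1 to ZQ means the radius WZ is perpendicular to ZQ, so ZQ runs along (−sin 214°, cos 214°); with |ZQ| = 37.1, Q = (38.69, -51.18). Then |PQ| = |Q − P| = 52.13.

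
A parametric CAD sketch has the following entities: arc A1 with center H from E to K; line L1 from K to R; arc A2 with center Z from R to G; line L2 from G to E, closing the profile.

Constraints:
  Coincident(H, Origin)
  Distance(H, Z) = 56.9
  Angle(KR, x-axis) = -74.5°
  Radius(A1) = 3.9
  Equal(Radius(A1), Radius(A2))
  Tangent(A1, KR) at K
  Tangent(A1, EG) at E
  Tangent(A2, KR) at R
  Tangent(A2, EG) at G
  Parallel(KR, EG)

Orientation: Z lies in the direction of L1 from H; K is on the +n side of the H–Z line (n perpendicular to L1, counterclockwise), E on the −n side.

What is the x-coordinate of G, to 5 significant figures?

11.448

The slot axis is L1's direction at -74.5°, so u = (cos -74.5°, sin -74.5°) = (0.26724, -0.96363) and n = (−sin -74.5°, cos -74.5°) = (0.96363, 0.26724). H is at the origin and Z lies 56.9 along u from H, so Z = 56.9·u = (15.206, -54.831). Tangency of A1 to both parallel lines with radius 3.9 puts K and E at H ± 3.9·n: K = (3.7582, 1.0422), E = (-3.7582, -1.0422). Equal radii place R and G the same way about Z: R = Z + 3.9·n = (18.964, -53.788), G = Z − 3.9·n = (11.448, -55.873). So G.x = 11.448.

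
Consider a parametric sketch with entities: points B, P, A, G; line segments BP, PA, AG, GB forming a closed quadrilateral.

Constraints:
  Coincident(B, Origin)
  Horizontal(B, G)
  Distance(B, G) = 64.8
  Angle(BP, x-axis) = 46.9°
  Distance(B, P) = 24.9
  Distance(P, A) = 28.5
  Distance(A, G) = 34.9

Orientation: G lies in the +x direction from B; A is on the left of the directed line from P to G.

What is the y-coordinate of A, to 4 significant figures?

27.88

Checks: BP at 46.90° ✓; |PA| = 28.50 ✓; |AG| = 34.90 ✓.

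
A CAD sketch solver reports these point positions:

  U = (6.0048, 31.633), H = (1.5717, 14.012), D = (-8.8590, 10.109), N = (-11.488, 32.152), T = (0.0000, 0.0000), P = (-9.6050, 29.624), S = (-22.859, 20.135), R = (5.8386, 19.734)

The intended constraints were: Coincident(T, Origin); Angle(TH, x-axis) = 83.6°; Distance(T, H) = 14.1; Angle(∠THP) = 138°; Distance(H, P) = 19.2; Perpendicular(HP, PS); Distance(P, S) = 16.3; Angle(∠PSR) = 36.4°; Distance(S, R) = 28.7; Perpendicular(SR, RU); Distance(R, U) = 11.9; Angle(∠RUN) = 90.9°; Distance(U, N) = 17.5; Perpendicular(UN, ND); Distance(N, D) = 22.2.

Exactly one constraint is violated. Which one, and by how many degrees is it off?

Perpendicular(UN, ND) — off by 8.50°.

T = (0.00, 0.00) ✓; TH at 83.60° ✓; |TH| = 14.10 ✓; ∠THP = 138.0° ✓; |HP| = 19.20 ✓; ∠(HP, PS) = 90.00° ✓; |PS| = 16.30 ✓; ∠PSR = 36.40° ✓; |SR| = 28.70 ✓; ∠(SR, RU) = 90.00° ✓; |RU| = 11.90 ✓; ∠RUN = 90.90° ✓; |UN| = 17.50 ✓; ∠(UN, ND) = 98.50° ✗; |ND| = 22.20 ✓.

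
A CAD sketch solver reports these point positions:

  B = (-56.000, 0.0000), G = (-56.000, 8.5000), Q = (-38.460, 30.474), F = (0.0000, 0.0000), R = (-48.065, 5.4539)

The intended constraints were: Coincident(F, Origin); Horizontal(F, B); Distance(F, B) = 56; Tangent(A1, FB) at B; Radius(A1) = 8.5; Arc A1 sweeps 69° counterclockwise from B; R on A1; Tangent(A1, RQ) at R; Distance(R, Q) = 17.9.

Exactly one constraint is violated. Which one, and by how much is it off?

Distance(R, Q) = 17.9 — off by 8.90.

F = (0.00, 0.00) ✓; F.y = 0.00, B.y = 0.00 ✓; |FB| = 56.00 ✓; ∠(GB, BF) = 90.00° ✓; |GB| = 8.500 ✓; bearing(G→R) − bearing(G→B) = 69.00° ✓; |GR| = 8.500 ✓; ∠(GR, RQ) = 90.00° ✓; |RQ| = 26.80 ✗.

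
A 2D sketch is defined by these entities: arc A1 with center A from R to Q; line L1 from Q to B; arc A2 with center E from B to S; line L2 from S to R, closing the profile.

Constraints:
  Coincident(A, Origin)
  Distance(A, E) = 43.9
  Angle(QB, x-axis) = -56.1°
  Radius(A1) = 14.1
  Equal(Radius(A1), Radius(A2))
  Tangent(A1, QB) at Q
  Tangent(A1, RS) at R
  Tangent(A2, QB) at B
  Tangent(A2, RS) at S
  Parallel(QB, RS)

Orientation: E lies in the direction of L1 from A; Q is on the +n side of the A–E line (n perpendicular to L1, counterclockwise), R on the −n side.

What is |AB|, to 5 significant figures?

46.109

Tangency of A1 to both parallel lines with radius 14.1 puts Q and R at A ± 14.1·n: Q = (11.703, 7.8642), R = (-11.703, -7.8642). Equal radii place B and S the same way about E: B = E + 14.1·n = (36.188, -28.573), S = E − 14.1·n = (12.782, -44.302). Then |AB| = |B − A| = 46.109.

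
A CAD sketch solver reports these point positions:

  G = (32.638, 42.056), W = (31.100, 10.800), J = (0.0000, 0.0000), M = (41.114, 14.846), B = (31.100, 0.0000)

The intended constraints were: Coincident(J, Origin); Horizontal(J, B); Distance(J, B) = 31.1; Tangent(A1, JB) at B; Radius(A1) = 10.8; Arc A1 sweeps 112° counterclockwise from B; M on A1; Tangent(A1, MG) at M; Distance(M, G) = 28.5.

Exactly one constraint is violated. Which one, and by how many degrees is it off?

Tangent(A1, MG) at M — off by 4.70°.

J = (0.00, 0.00) ✓; J.y = 0.00, B.y = 0.00 ✓; |JB| = 31.10 ✓; ∠(WB, BJ) = 90.00° ✓; |WB| = 10.80 ✓; bearing(W→M) − bearing(W→B) = 112.0° ✓; |WM| = 10.80 ✓; ∠(WM, MG) = 94.70° ✗; |MG| = 28.50 ✓.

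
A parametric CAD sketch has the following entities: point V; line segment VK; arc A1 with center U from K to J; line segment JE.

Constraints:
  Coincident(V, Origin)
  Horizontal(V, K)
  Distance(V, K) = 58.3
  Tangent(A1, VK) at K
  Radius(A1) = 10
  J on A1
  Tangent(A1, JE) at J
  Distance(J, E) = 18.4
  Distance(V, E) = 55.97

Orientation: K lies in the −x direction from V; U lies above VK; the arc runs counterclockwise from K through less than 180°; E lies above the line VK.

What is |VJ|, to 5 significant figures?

49.318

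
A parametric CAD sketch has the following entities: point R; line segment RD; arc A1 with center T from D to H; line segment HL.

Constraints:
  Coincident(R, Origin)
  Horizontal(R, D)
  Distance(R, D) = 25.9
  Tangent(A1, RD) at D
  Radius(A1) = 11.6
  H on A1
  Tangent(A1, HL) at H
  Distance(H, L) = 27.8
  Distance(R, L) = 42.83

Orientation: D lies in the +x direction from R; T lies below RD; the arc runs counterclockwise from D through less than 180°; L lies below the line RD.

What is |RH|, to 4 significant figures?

18.76

Checks: R.y = 0.00, D.y = 0.00 ✓; |TH| = 11.60 ✓; ∠(TH, HL) = 90.00° ✓; |HL| = 27.80 ✓; |RL| = 42.83 ✓.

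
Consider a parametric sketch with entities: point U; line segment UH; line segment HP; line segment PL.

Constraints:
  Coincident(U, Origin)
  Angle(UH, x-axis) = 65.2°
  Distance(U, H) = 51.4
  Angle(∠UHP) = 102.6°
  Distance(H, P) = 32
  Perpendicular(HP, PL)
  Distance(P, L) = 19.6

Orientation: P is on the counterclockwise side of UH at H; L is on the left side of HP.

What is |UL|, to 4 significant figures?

52.93

U is at the origin; UH runs at 65.2° with length 51.4, so H = 51.4·(cos 65.2°, sin 65.2°) = (21.56, 46.66). ∠UHP = 102.6°, so HP runs at 65.2° + (180° − 102.6°) = 142.6° from the x-axis; with |HP| = 32.0, P = H + 32.0·(cos 142.6°, sin 142.6°) = (-3.861, 66.10). HP is perpendicular to PL; with |PL| = 19.6 on the left of HP, L = P + 19.6·(-0.6074, -0.7944) = (-15.77, 50.53). Then |UL| = |L − U| = 52.93.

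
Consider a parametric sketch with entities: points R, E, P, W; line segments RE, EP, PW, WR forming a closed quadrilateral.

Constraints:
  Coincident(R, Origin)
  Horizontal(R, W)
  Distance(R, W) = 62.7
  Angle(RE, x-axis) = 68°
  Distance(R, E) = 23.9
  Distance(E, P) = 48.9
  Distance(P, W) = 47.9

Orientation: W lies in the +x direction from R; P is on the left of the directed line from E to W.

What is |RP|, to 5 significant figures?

69.295

Checks: |EP| = 48.90 ✓; |PW| = 47.90 ✓.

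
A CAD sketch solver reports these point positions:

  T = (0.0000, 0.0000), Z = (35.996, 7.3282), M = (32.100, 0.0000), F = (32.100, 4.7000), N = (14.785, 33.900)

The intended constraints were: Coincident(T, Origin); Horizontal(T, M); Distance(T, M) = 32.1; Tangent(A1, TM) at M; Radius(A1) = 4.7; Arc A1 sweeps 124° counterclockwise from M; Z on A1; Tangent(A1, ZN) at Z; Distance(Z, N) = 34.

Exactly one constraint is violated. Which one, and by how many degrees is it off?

Tangent(A1, ZN) at Z — off by 4.60°.

T = (0.00, 0.00) ✓; T.y = 0.00, M.y = 0.00 ✓; |TM| = 32.10 ✓; ∠(FM, MT) = 90.00° ✓; |FM| = 4.700 ✓; bearing(F→Z) − bearing(F→M) = 124.0° ✓; |FZ| = 4.700 ✓; ∠(FZ, ZN) = 85.40° ✗; |ZN| = 34.00 ✓.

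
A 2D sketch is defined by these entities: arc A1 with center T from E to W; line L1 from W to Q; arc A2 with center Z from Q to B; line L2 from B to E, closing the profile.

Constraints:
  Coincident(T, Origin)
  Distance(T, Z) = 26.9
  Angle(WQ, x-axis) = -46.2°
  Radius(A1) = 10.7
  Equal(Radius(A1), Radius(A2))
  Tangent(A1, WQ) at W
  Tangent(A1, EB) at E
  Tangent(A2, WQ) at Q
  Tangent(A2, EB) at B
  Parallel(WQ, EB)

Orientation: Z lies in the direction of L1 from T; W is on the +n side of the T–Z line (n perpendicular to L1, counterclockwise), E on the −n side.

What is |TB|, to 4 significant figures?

28.95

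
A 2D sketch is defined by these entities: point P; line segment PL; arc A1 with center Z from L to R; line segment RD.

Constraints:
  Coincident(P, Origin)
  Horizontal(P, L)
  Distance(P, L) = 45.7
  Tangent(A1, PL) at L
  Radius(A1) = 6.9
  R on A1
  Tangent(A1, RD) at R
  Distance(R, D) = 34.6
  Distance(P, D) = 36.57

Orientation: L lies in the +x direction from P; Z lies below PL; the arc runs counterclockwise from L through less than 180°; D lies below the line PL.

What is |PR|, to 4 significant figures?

40.23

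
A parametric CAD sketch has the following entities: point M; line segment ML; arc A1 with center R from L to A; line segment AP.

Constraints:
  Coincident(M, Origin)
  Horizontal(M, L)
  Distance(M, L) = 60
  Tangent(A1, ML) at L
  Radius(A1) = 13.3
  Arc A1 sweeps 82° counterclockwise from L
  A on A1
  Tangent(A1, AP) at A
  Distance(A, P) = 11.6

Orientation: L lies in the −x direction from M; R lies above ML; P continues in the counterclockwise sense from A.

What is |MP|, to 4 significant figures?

50.70

On A1, L sits at bearing -90° from R; an 82° counterclockwise sweep puts A at bearing -8°, so A = R + 13.3·(cos -8°, sin -8°) = (-46.83, 11.45). The tangent condition forces RA to be normal to AP, so AP runs along (−sin -8°, cos -8°); with |AP| = 11.6, P = (-45.22, 22.94). Then |MP| = |P − M| = 50.70.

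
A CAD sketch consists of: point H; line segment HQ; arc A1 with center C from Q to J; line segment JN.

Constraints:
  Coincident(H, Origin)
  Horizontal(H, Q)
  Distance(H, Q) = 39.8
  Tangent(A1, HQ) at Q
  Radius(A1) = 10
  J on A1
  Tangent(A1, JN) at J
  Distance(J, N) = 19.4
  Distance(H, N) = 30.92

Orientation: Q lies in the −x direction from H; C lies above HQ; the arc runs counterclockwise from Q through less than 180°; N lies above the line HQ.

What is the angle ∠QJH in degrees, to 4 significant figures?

140.1°

H is at the origin; H and Q share the same y with |HQ| = 39.8 and Q on the −x side, so Q = (-39.80, 0.000). Since A1 is tangent to HQ there, CQ ⟂ HQ, so C = Q + (0, 10) = (-39.80, 10.00). Since CJ ⟂ JN (tangency), |CN| = √(10.0² + 19.4²) = 21.83 regardless of where J sits on A1. So N lies on both circle(H, 30.92) and circle(C, 21.83); the above-HQ intersection is N = (-21.63, 22.09). J is the foot of the tangent from N: J = (-31.06, 5.139).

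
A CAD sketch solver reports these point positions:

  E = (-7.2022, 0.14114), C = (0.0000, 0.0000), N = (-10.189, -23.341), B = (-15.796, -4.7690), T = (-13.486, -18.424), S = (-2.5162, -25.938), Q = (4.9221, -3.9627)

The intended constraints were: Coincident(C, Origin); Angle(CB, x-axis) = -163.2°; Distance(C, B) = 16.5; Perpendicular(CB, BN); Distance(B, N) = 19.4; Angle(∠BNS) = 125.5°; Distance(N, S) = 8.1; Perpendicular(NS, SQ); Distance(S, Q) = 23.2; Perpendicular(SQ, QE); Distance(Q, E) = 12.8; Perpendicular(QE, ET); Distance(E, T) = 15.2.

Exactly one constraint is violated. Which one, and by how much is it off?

Distance(E, T) = 15.2 — off by 4.40.

C = (0.00, 0.00) ✓; CB at -163.2° ✓; |CB| = 16.50 ✓; ∠(CB, BN) = 90.00° ✓; |BN| = 19.40 ✓; ∠BNS = 125.5° ✓; |NS| = 8.100 ✓; ∠(NS, SQ) = 90.00° ✓; |SQ| = 23.20 ✓; ∠(SQ, QE) = 90.00° ✓; |QE| = 12.80 ✓; ∠(QE, ET) = 90.00° ✓; |ET| = 19.60 ✗.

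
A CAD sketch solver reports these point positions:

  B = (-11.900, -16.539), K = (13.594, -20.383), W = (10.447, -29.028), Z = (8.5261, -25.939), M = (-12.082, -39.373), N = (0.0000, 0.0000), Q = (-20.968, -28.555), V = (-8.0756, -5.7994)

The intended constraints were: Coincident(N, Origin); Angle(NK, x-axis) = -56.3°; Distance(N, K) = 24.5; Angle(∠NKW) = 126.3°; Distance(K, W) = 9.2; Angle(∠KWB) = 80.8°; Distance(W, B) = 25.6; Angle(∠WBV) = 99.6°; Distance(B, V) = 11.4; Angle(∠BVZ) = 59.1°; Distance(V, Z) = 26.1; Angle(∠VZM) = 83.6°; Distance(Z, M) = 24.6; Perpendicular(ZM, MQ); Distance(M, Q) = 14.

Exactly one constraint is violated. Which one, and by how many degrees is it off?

Perpendicular(ZM, MQ) — off by 6.30°.

N = (0.00, 0.00) ✓; NK at -56.30° ✓; |NK| = 24.50 ✓; ∠NKW = 126.3° ✓; |KW| = 9.200 ✓; ∠KWB = 80.80° ✓; |WB| = 25.60 ✓; ∠WBV = 99.60° ✓; |BV| = 11.40 ✓; ∠BVZ = 59.10° ✓; |VZ| = 26.10 ✓; ∠VZM = 83.60° ✓; |ZM| = 24.60 ✓; ∠(ZM, MQ) = 83.70° ✗; |MQ| = 14.00 ✓.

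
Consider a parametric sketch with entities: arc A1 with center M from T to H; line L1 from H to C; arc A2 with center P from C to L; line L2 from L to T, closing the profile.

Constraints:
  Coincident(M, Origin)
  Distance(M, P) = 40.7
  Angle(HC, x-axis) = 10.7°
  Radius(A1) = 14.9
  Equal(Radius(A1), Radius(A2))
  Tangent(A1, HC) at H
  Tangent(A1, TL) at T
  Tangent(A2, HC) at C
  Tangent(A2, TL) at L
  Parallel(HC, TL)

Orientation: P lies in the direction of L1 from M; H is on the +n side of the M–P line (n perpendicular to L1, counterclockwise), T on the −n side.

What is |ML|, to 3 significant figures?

43.3

The slot axis is L1's direction at 10.7°, so u = (cos 10.7°, sin 10.7°) = (0.983, 0.186) and n = (−sin 10.7°, cos 10.7°) = (-0.186, 0.983). M is at the origin and P lies 40.7 along u from M, so P = 40.7·u = (40.0, 7.56). Tangency of A1 to both parallel lines with radius 14.9 puts H and T at M ± 14.9·n: H = (-2.77, 14.6), T = (2.77, -14.6). Equal radii place C and L the same way about P: C = P + 14.9·n = (37.2, 22.2), L = P − 14.9·n = (42.8, -7.08). Then |ML| = |L − M| = 43.3.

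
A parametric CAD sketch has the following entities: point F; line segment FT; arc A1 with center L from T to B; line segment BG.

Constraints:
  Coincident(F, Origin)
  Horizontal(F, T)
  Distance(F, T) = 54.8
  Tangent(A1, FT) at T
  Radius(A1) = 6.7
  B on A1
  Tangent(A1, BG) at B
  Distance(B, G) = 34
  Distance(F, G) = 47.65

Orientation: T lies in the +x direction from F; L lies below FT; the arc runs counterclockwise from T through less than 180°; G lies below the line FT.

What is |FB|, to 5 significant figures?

48.965

Checks: |LB| = 6.700 ✓; ∠(LB, BG) = 90.00° ✓; |BG| = 34.00 ✓; |FG| = 47.65 ✓.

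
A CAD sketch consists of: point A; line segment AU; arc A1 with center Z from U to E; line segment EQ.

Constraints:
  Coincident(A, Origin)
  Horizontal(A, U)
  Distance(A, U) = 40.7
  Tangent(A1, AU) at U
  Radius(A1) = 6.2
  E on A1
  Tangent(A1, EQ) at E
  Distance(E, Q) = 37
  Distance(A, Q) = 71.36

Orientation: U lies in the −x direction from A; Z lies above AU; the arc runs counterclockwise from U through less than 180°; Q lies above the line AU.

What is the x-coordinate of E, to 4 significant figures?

-36.02

A is at the origin; AU is horizontal with |AU| = 40.7 and U on the −x side, so U = (-40.70, 0.000). Tangency of A1 to AU means the radius ZU is perpendicular to AU, so Z = U + (0, 6.2) = (-40.70, 6.200). Since ZE ⟂ EQ (tangency), |ZQ| = √(6.2² + 37.0²) = 37.52 regardless of where E sits on A1. So Q lies on both circle(A, 71.36) and circle(Z, 37.52); the above-AU intersection is Q = (-60.27, 38.21). E is the foot of the tangent from Q: E = (-36.02, 10.26).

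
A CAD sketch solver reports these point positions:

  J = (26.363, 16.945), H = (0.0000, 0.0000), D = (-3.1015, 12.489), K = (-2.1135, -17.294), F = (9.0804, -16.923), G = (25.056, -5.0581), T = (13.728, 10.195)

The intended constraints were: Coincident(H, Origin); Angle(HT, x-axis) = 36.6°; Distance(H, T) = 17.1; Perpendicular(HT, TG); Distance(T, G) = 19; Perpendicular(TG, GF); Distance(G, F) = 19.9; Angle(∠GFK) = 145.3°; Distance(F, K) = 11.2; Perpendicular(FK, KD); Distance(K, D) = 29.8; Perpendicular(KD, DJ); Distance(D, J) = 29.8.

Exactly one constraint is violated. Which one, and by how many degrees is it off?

Perpendicular(KD, DJ) — off by 6.70°.

H = (0.00, 0.00) ✓; HT at 36.60° ✓; |HT| = 17.10 ✓; ∠(HT, TG) = 90.00° ✓; |TG| = 19.00 ✓; ∠(TG, GF) = 90.00° ✓; |GF| = 19.90 ✓; ∠GFK = 145.3° ✓; |FK| = 11.20 ✓; ∠(FK, KD) = 90.00° ✓; |KD| = 29.80 ✓; ∠(KD, DJ) = 83.30° ✗; |DJ| = 29.80 ✓.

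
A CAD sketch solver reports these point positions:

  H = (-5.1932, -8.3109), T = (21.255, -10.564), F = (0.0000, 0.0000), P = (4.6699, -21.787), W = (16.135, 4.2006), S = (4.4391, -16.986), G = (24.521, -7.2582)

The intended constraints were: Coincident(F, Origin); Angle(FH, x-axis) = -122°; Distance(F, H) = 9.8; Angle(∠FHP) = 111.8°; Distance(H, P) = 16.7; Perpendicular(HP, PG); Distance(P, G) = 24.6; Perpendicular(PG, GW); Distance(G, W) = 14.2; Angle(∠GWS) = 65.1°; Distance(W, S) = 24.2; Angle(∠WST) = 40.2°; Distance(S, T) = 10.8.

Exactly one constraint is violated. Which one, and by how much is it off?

Distance(S, T) = 10.8 — off by 7.20.

F = (0.00, 0.00) ✓; FH at -122.0° ✓; |FH| = 9.800 ✓; ∠FHP = 111.8° ✓; |HP| = 16.70 ✓; ∠(HP, PG) = 90.00° ✓; |PG| = 24.60 ✓; ∠(PG, GW) = 90.00° ✓; |GW| = 14.20 ✓; ∠GWS = 65.10° ✓; |WS| = 24.20 ✓; ∠WST = 40.20° ✓; |ST| = 18.00 ✗.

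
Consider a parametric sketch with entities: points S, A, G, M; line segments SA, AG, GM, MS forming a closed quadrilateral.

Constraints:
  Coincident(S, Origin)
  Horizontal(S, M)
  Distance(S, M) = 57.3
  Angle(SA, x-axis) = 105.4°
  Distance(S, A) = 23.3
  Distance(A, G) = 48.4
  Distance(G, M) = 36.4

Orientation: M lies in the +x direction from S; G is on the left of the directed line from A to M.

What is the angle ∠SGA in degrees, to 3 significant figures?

26.3°

S is at the origin; SM is horizontal with |SM| = 57.3 and M in +x, so M = (57.3, 0). SA runs at 105.4° with |SA| = 23.3, so A = (-6.19, 22.5). G is determined by |AG| = 48.4 and |GM| = 36.4 together: it lies at the intersection of circle(A, 48.4) and circle(M, 36.4). With |AM| = 67.3, the foot of the radical line on AM is 41.2 from A and the perpendicular offset is √(48.4² − 41.2²) = 25.4. Taking the left-of-AM solution: G = (41.1, 32.6).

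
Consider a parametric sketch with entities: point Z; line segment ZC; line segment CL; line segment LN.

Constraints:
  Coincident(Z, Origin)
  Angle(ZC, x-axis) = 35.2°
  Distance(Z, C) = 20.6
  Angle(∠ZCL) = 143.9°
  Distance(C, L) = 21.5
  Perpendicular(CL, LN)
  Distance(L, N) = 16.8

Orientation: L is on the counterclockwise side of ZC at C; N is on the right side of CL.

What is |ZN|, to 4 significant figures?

47.88

Z is at the origin; ZC runs at 35.2° with length 20.6, so C = 20.6·(cos 35.2°, sin 35.2°) = (16.83, 11.87). ∠ZCL = 143.9°, so CL runs at 35.2° + (180° − 143.9°) = 71.30° from the x-axis; with |CL| = 21.5, L = C + 21.5·(cos 71.30°, sin 71.30°) = (23.73, 32.24). CL is perpendicular to LN; with |LN| = 16.8 on the right of CL, N = L + 16.8·(0.9472, -0.3206) = (39.64, 26.85). Then |ZN| = |N − Z| = 47.88.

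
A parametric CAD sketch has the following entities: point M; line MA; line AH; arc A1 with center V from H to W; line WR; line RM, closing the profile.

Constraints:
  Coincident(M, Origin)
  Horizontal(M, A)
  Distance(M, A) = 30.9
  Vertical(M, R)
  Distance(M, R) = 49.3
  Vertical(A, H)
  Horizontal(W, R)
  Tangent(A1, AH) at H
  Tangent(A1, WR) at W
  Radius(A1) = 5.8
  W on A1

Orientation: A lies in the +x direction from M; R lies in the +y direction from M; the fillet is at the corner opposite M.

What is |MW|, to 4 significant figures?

55.32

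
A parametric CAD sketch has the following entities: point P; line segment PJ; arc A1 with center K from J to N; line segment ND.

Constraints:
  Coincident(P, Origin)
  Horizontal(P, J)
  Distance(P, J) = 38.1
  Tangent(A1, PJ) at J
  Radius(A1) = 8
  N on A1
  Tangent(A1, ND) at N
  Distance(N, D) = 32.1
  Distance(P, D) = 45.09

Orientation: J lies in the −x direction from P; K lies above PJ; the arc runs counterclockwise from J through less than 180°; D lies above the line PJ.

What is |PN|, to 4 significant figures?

30.93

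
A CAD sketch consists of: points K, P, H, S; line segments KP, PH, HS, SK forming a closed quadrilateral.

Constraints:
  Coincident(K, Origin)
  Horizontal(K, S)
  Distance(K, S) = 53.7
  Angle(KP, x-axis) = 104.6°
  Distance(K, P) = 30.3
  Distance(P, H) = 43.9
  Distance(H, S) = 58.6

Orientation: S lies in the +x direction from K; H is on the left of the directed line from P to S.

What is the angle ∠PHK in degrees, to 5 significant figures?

28.273°

K is at the origin; K and S share the same y with |KS| = 53.7 and S in +x, so S = (53.7, 0). KP runs at 104.6° with |KP| = 30.3, so P = (-7.6377, 29.322). H is determined by |PH| = 43.9 and |HS| = 58.6 together: it lies at the intersection of circle(P, 43.9) and circle(S, 58.6). With |PS| = 67.986, the foot of the radical line on PS is 22.912 from P and the perpendicular offset is √(43.9² − 22.912²) = 37.447. Taking the left-of-PS solution: H = (29.184, 53.225).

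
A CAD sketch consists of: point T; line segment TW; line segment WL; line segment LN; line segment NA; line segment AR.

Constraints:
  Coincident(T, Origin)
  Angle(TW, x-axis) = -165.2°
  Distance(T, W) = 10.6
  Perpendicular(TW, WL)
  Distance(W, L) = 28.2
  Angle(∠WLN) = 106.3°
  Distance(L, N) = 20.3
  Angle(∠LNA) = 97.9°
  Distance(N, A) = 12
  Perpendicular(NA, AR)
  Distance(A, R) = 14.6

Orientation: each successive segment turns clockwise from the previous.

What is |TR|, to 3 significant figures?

17.0

T is at the origin; TW runs at -165.2° with length 10.6, so W = (-10.2, -2.71). The perpendicularity gives WL at right angles to TW, so WL runs at 105°; with |WL| = 28.2, L = (-17.5, 24.6). ∠WLN = 106.3° gives LN at 31.1° from the x-axis; with |LN| = 20.3, N = (-0.0697, 35.0). ∠LNA = 97.9° gives NA at -51.0° from the x-axis; with |NA| = 12.0, A = (7.48, 25.7). The perpendicularity gives AR at right angles to NA, so AR runs at -141°; with |AR| = 14.6, R = (-3.86, 16.5). Then |TR| = |R − T| = 17.0.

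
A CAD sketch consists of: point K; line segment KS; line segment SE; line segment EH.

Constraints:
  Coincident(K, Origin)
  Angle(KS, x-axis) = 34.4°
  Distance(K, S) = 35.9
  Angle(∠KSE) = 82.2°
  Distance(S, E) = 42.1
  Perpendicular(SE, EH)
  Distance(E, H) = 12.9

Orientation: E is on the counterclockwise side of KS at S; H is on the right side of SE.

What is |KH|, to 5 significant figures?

61.115

K is at the origin; KS runs at 34.4° with length 35.9, so S = 35.9·(cos 34.4°, sin 34.4°) = (29.622, 20.282). ∠KSE = 82.2°, so SE runs at 34.4° + (180° − 82.2°) = 132.20° from the x-axis; with |SE| = 42.1, E = S + 42.1·(cos 132.20°, sin 132.20°) = (1.3421, 51.470). SE is perpendicular to EH; with |EH| = 12.9 on the right of SE, H = E + 12.9·(0.74080, 0.67172) = (10.899, 60.135). Then |KH| = |H − K| = 61.115.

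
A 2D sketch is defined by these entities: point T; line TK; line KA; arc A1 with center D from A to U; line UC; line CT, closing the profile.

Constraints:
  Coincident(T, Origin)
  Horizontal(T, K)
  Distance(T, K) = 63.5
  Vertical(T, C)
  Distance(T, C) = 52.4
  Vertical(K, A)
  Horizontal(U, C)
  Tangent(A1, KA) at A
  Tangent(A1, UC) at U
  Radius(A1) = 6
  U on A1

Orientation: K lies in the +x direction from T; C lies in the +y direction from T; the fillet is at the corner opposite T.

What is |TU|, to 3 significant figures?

77.8

T is at the origin; TK is horizontal with |TK| = 63.5 and K on the +x side, so K = (63.5, 0.00). TC is vertical with |TC| = 52.4 and C on the +y side, so C = (0.00, 52.4). The virtual corner opposite T is at (63.5, 52.4). Tangency of A1 to KA means the radius DA is perpendicular to KA and tangency of A1 to UC means the radius DU is perpendicular to UC, with radius 6.0, so the center D sits 6.0 in from both sides at D = (57.5, 46.4). That places the tangent points at A = (63.5, 46.4) on KA and U = (57.5, 52.4) on UC. Then |TU| = |U − T| = 77.8.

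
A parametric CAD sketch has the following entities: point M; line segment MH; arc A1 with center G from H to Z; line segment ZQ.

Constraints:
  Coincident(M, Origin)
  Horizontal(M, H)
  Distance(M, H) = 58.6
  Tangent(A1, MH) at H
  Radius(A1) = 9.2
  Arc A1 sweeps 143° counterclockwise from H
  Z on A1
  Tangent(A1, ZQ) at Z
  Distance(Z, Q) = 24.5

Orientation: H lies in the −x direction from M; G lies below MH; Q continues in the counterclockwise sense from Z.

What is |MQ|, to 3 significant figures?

54.5

M is at the origin; M and H share the same y with |MH| = 58.6 and H on the −x side, so H = (-58.6, 0.00). The tangent condition forces GH to be normal to MH, so G = H + (0, -9.2) = (-58.6, -9.20). On A1, H sits at bearing 90° from G; a 143° counterclockwise sweep puts Z at bearing 233°, so Z = G + 9.2·(cos 233°, sin 233°) = (-64.1, -16.5). Tangency of A1 to ZQ means the radius GZ is perpendicular to ZQ, so ZQ runs along (−sin 233°, cos 233°); with |ZQ| = 24.5, Q = (-44.6, -31.3). Then |MQ| = |Q − M| = 54.5.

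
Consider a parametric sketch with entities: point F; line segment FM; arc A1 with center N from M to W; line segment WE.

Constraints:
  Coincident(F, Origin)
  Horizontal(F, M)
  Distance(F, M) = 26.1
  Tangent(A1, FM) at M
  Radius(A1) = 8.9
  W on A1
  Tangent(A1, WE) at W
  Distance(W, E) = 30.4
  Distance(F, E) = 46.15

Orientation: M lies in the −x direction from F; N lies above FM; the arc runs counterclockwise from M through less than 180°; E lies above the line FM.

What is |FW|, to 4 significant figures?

20.20

Checks: |NW| = 8.900 ✓; ∠(NW, WE) = 90.00° ✓; |WE| = 30.40 ✓; |FE| = 46.15 ✓.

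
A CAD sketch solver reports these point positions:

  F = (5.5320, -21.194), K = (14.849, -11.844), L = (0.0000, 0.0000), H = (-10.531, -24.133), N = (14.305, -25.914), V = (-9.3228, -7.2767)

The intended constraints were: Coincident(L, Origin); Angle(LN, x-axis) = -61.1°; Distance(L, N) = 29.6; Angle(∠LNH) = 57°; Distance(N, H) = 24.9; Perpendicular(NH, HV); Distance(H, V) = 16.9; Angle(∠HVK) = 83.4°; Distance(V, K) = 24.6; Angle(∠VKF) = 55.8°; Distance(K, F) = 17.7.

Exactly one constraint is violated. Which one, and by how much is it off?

Distance(K, F) = 17.7 — off by 4.50.

L = (0.00, 0.00) ✓; LN at -61.10° ✓; |LN| = 29.60 ✓; ∠LNH = 57.00° ✓; |NH| = 24.90 ✓; ∠(NH, HV) = 90.00° ✓; |HV| = 16.90 ✓; ∠HVK = 83.40° ✓; |VK| = 24.60 ✓; ∠VKF = 55.80° ✓; |KF| = 13.20 ✗.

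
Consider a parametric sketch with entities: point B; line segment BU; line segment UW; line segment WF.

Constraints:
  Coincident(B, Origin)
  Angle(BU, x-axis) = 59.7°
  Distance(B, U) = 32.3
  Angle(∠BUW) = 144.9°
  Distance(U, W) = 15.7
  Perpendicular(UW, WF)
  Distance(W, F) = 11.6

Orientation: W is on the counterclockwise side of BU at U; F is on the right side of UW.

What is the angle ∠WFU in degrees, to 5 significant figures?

53.541°

∠BUW = 144.9°, so UW runs at 59.7° + (180° − 144.9°) = 94.800° from the x-axis; with |UW| = 15.7, W = U + 15.7·(cos 94.800°, sin 94.800°) = (14.983, 43.533). UW is perpendicular to WF; with |WF| = 11.6 on the right of UW, F = W + 11.6·(0.99649, 0.083678) = (26.542, 44.503). Then cos ∠WFU = FW·FU / (|FW||FU|), giving 53.541°.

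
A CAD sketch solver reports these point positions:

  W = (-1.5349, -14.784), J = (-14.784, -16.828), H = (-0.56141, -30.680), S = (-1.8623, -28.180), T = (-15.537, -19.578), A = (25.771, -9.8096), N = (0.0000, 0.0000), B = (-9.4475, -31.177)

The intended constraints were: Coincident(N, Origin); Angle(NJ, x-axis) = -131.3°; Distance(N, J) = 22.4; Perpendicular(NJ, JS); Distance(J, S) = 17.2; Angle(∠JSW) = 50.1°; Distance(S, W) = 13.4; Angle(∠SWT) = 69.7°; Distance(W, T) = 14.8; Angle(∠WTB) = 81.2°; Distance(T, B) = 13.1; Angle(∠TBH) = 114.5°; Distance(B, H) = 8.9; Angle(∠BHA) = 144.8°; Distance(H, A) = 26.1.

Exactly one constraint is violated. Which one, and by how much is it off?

Distance(H, A) = 26.1 — off by 7.50.

N = (0.00, 0.00) ✓; NJ at -131.3° ✓; |NJ| = 22.40 ✓; ∠(NJ, JS) = 90.00° ✓; |JS| = 17.20 ✓; ∠JSW = 50.10° ✓; |SW| = 13.40 ✓; ∠SWT = 69.70° ✓; |WT| = 14.80 ✓; ∠WTB = 81.20° ✓; |TB| = 13.10 ✓; ∠TBH = 114.5° ✓; |BH| = 8.900 ✓; ∠BHA = 144.8° ✓; |HA| = 33.60 ✗.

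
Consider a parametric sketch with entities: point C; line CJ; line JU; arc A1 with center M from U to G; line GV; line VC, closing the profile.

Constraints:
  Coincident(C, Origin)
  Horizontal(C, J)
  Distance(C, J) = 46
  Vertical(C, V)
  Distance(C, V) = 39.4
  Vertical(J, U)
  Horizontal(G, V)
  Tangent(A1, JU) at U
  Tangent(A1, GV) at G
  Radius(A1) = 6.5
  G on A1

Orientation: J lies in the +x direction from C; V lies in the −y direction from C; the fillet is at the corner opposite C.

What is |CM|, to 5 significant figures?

51.407

CV is vertical with |CV| = 39.4 and V on the −y side, so V = (0.0000, -39.400). The virtual corner opposite C is at (46.000, -39.400). Since A1 is tangent to JU there, MU ⟂ JU and since A1 is tangent to GV there, MG ⟂ GV, with radius 6.5, so the center M sits 6.5 in from both sides at M = (39.500, -32.900). Then |CM| = |M − C| = 51.407.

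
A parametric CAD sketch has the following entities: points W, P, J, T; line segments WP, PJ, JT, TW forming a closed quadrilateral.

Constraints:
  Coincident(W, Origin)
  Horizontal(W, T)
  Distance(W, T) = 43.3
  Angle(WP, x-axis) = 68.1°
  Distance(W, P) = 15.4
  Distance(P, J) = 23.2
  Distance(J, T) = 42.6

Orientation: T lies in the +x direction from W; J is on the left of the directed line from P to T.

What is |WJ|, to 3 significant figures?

38.5

Checks: |PJ| = 23.20 ✓; |JT| = 42.60 ✓.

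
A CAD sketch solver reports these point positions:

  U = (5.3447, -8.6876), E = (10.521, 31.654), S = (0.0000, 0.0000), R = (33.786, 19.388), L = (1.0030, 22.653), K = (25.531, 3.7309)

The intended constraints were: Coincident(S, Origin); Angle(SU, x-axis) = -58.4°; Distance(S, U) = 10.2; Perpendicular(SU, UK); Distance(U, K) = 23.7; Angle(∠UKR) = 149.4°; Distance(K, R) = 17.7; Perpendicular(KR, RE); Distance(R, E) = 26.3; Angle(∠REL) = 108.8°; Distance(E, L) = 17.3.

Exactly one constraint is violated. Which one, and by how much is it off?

Distance(E, L) = 17.3 — off by 4.20.

S = (0.00, 0.00) ✓; SU at -58.40° ✓; |SU| = 10.20 ✓; ∠(SU, UK) = 90.00° ✓; |UK| = 23.70 ✓; ∠UKR = 149.4° ✓; |KR| = 17.70 ✓; ∠(KR, RE) = 90.00° ✓; |RE| = 26.30 ✓; ∠REL = 108.8° ✓; |EL| = 13.10 ✗.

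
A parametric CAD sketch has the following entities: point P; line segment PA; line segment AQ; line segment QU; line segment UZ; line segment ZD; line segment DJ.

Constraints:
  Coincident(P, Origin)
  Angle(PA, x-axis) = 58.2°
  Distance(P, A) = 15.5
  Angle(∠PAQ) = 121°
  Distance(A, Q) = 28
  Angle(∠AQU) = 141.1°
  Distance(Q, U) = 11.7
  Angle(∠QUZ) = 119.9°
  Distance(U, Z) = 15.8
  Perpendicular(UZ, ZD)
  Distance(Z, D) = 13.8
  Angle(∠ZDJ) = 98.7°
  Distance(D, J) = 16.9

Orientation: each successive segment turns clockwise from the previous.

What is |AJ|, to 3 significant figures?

21.4

P is at the origin; PA runs at 58.2° with length 15.5, so A = (8.17, 13.2). ∠PAQ = 121.0° gives AQ at -0.800° from the x-axis; with |AQ| = 28.0, Q = (36.2, 12.8). ∠AQU = 141.1° gives QU at -39.7° from the x-axis; with |QU| = 11.7, U = (45.2, 5.31). ∠QUZ = 119.9° gives UZ at -99.8° from the x-axis; with |UZ| = 15.8, Z = (42.5, -10.3). UZ is perpendicular to ZD, so ZD runs at 170°; with |ZD| = 13.8, D = (28.9, -7.91). ∠ZDJ = 98.7° gives DJ at 88.9° from the x-axis; with |DJ| = 16.9, J = (29.2, 8.99). Then |AJ| = |J − A| = 21.4.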